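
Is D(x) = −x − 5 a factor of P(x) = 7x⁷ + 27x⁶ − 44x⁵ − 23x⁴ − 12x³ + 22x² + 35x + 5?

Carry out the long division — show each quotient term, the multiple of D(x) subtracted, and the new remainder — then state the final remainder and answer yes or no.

Step 1: lead(7x⁷ + 27x⁶ − 44x⁵ − 23x⁴ − 12x³ + 22x² + 35x + 5) ÷ lead(D) = 7x⁷ ÷ −x = −7x⁶. Subtract (−7x⁶)·D = 7x⁷ + 35x⁶. Remainder: −8x⁶ − 44x⁵ − 23x⁴ − 12x³ + 22x² + 35x + 5.
Step 2: lead(−8x⁶ − 44x⁵ − 23x⁴ − 12x³ + 22x² + 35x + 5) ÷ lead(D) = −8x⁶ ÷ −x = 8x⁵. Subtract (8x⁵)·D = −8x⁶ − 40x⁵. Remainder: −4x⁵ − 23x⁴ − 12x³ + 22x² + 35x + 5.
Step 3: lead(−4x⁵ − 23x⁴ − 12x³ + 22x² + 35x + 5) ÷ lead(D) = −4x⁵ ÷ −x = 4x⁴. Subtract (4x⁴)·D = −4x⁵ − 20x⁴. Remainder: −3x⁴ − 12x³ + 22x² + 35x + 5.
Step 4: lead(−3x⁴ − 12x³ + 22x² + 35x + 5) ÷ lead(D) = −3x⁴ ÷ −x = 3x³. Subtract (3x³)·D = −3x⁴ − 15x³. Remainder: 3x³ + 22x² + 35x + 5.
Step 5: lead(3x³ + 22x² + 35x + 5) ÷ lead(D) = 3x³ ÷ −x = −3x². Subtract (−3x²)·D = 3x³ + 15x². Remainder: 7x² + 35x + 5.
Step 6: lead(7x² + 35x + 5) ÷ lead(D) = 7x² ÷ −x = −7x. Subtract (−7x)·D = 7x² + 35x. Remainder: 5.

R(x) = 5, so D(x) is not a factor of P(x). no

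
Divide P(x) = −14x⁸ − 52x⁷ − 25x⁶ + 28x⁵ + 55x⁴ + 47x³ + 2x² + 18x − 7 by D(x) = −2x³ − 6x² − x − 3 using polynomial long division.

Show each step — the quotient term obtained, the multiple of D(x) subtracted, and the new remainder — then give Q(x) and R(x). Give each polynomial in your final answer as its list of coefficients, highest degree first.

Step 1: lead(−14x⁸ − 52x⁷ − 25x⁶ + 28x⁵ + 55x⁴ + 47x³ + 2x² + 18x − 7) ÷ lead(D) = −14x⁸ ÷ −2x³ = 7x⁵. Subtract (7x⁵)·D = −14x⁸ − 42x⁷ − 7x⁶ − 21x⁵. Remainder: −10x⁷ − 18x⁶ + 49x⁵ + 55x⁴ + 47x³ + 2x² + 18x − 7.
Step 2: lead(−10x⁷ − 18x⁶ + 49x⁵ + 55x⁴ + 47x³ + 2x² + 18x − 7) ÷ lead(D) = −10x⁷ ÷ −2x³ = 5x⁴. Subtract (5x⁴)·D = −10x⁷ − 30x⁶ − 5x⁵ − 15x⁴. Remainder: 12x⁶ + 54x⁵ + 70x⁴ + 47x³ + 2x² + 18x − 7.
Step 3: lead(12x⁶ + 54x⁵ + 70x⁴ + 47x³ + 2x² + 18x − 7) ÷ lead(D) = 12x⁶ ÷ −2x³ = −6x³. Subtract (−6x³)·D = 12x⁶ + 36x⁵ + 6x⁴ + 18x³. Remainder: 18x⁵ + 64x⁴ + 29x³ + 2x² + 18x − 7.
Step 4: lead(18x⁵ + 64x⁴ + 29x³ + 2x² + 18x − 7) ÷ lead(D) = 18x⁵ ÷ −2x³ = −9x². Subtract (−9x²)·D = 18x⁵ + 54x⁴ + 9x³ + 27x². Remainder: 10x⁴ + 20x³ − 25x² + 18x − 7.
Step 5: lead(10x⁴ + 20x³ − 25x² + 18x − 7) ÷ lead(D) = 10x⁴ ÷ −2x³ = −5x. Subtract (−5x)·D = 10x⁴ + 30x³ + 5x² + 15x. Remainder: −10x³ − 30x² + 3x − 7.
Step 6: lead(−10x³ − 30x² + 3x − 7) ÷ lead(D) = −10x³ ÷ −2x³ = 5. Subtract (5)·D = −10x³ − 30x² − 5x − 15. Remainder: 8x + 8.

Q = [7, 5, -6, -9, -5, 5]; R = [8, 8]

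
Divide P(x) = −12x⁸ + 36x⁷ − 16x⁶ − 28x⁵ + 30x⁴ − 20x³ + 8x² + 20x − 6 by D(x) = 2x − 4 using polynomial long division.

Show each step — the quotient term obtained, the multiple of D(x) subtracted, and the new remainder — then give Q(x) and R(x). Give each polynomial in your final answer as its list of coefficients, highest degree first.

Step 1: lead(−12x⁸ + 36x⁷ − 16x⁶ − 28x⁵ + 30x⁴ − 20x³ + 8x² + 20x − 6) ÷ lead(D) = −12x⁸ ÷ 2x = −6x⁷. Subtract (−6x⁷)·D = −12x⁸ + 24x⁷. Remainder: 12x⁷ − 16x⁶ − 28x⁵ + 30x⁴ − 20x³ + 8x² + 20x − 6.
Step 2: lead(12x⁷ − 16x⁶ − 28x⁵ + 30x⁴ − 20x³ + 8x² + 20x − 6) ÷ lead(D) = 12x⁷ ÷ 2x = 6x⁶. Subtract (6x⁶)·D = 12x⁷ − 24x⁶. Remainder: 8x⁶ − 28x⁵ + 30x⁴ − 20x³ + 8x² + 20x − 6.
Step 3: lead(8x⁶ − 28x⁵ + 30x⁴ − 20x³ + 8x² + 20x − 6) ÷ lead(D) = 8x⁶ ÷ 2x = 4x⁵. Subtract (4x⁵)·D = 8x⁶ − 16x⁵. Remainder: −12x⁵ + 30x⁴ − 20x³ + 8x² + 20x − 6.
Step 4: lead(−12x⁵ + 30x⁴ − 20x³ + 8x² + 20x − 6) ÷ lead(D) = −12x⁵ ÷ 2x = −6x⁴. Subtract (−6x⁴)·D = −12x⁵ + 24x⁴. Remainder: 6x⁴ − 20x³ + 8x² + 20x − 6.
Step 5: lead(6x⁴ − 20x³ + 8x² + 20x − 6) ÷ lead(D) = 6x⁴ ÷ 2x = 3x³. Subtract (3x³)·D = 6x⁴ − 12x³. Remainder: −8x³ + 8x² + 20x − 6.
Step 6: lead(−8x³ + 8x² + 20x − 6) ÷ lead(D) = −8x³ ÷ 2x = −4x². Subtract (−4x²)·D = −8x³ + 16x². Remainder: −8x² + 20x − 6.
Step 7: lead(−8x² + 20x − 6) ÷ lead(D) = −8x² ÷ 2x = −4x. Subtract (−4x)·D = −8x² + 16x. Remainder: 4x − 6.
Step 8: lead(4x − 6) ÷ lead(D) = 4x ÷ 2x = 2. Subtract (2)·D = 4x − 8. Remainder: 2.

Q = [-6, 6, 4, -6, 3, -4, -4, 2]; R = [2]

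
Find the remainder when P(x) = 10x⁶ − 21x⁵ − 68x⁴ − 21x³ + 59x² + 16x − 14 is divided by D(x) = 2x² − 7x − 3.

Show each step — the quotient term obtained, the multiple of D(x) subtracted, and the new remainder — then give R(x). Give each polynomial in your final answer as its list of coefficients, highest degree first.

Step 1: lead(10x⁶ − 21x⁵ − 68x⁴ − 21x³ + 59x² + 16x − 14) ÷ lead(D) = 10x⁶ ÷ 2x² = 5x⁴. Subtract (5x⁴)·D = 10x⁶ − 35x⁵ − 15x⁴. Remainder: 14x⁵ − 53x⁴ − 21x³ + 59x² + 16x − 14.
Step 2: lead(14x⁵ − 53x⁴ − 21x³ + 59x² + 16x − 14) ÷ lead(D) = 14x⁵ ÷ 2x² = 7x³. Subtract (7x³)·D = 14x⁵ − 49x⁴ − 21x³. Remainder: −4x⁴ + 59x² + 16x − 14.
Step 3: lead(−4x⁴ + 59x² + 16x − 14) ÷ lead(D) = −4x⁴ ÷ 2x² = −2x². Subtract (−2x²)·D = −4x⁴ + 14x³ + 6x². Remainder: −14x³ + 53x² + 16x − 14.
Step 4: lead(−14x³ + 53x² + 16x − 14) ÷ lead(D) = −14x³ ÷ 2x² = −7x. Subtract (−7x)·D = −14x³ + 49x² + 21x. Remainder: 4x² − 5x − 14.
Step 5: lead(4x² − 5x − 14) ÷ lead(D) = 4x² ÷ 2x² = 2. Subtract (2)·D = 4x² − 14x − 6. Remainder: 9x − 8.

R = [9, -8]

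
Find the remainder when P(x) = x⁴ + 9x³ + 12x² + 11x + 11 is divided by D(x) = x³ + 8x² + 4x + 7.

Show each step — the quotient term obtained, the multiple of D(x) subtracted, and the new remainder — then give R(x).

R(x) = 4

Step 1: lead(x⁴ + 9x³ + 12x² + 11x + 11) ÷ lead(D) = x⁴ ÷ x³ = x. Subtract (x)·D = x⁴ + 8x³ + 4x² + 7x. Remainder: x³ + 8x² + 4x + 11.
Step 2: lead(x³ + 8x² + 4x + 11) ÷ lead(D) = x³ ÷ x³ = 1. Subtract (1)·D = x³ + 8x² + 4x + 7. Remainder: 4.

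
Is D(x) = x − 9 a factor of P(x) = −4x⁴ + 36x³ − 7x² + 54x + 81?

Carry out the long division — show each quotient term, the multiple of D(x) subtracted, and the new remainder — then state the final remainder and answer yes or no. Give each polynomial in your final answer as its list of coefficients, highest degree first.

Step 1: lead(−4x⁴ + 36x³ − 7x² + 54x + 81) ÷ lead(D) = −4x⁴ ÷ x = −4x³. Subtract (−4x³)·D = −4x⁴ + 36x³. Remainder: −7x² + 54x + 81.
Step 2: lead(−7x² + 54x + 81) ÷ lead(D) = −7x² ÷ x = −7x. Subtract (−7x)·D = −7x² + 63x. Remainder: −9x + 81.
Step 3: lead(−9x + 81) ÷ lead(D) = −9x ÷ x = −9. Subtract (−9)·D = −9x + 81. Remainder: 0.

R = [0], so D(x) is a factor of P(x). yes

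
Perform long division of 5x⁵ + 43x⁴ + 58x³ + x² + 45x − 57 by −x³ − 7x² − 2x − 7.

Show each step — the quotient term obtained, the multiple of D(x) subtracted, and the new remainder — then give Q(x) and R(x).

Step 1: lead(5x⁵ + 43x⁴ + 58x³ + x² + 45x − 57) ÷ lead(D) = 5x⁵ ÷ −x³ = −5x². Subtract (−5x²)·D = 5x⁵ + 35x⁴ + 10x³ + 35x². Remainder: 8x⁴ + 48x³ − 34x² + 45x − 57.
Step 2: lead(8x⁴ + 48x³ − 34x² + 45x − 57) ÷ lead(D) = 8x⁴ ÷ −x³ = −8x. Subtract (−8x)·D = 8x⁴ + 56x³ + 16x² + 56x. Remainder: −8x³ − 50x² − 11x − 57.
Step 3: lead(−8x³ − 50x² − 11x − 57) ÷ lead(D) = −8x³ ÷ −x³ = 8. Subtract (8)·D = −8x³ − 56x² − 16x − 56. Remainder: 6x² + 5x − 1.

Q(x) = −5x² − 8x + 8; R(x) = 6x² + 5x − 1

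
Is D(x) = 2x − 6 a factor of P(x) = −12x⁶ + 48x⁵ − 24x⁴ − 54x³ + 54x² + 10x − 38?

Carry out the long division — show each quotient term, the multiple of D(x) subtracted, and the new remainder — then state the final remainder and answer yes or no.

Step 1: lead(−12x⁶ + 48x⁵ − 24x⁴ − 54x³ + 54x² + 10x − 38) ÷ lead(D) = −12x⁶ ÷ 2x = −6x⁵. Subtract (−6x⁵)·D = −12x⁶ + 36x⁵. Remainder: 12x⁵ − 24x⁴ − 54x³ + 54x² + 10x − 38.
Step 2: lead(12x⁵ − 24x⁴ − 54x³ + 54x² + 10x − 38) ÷ lead(D) = 12x⁵ ÷ 2x = 6x⁴. Subtract (6x⁴)·D = 12x⁵ − 36x⁴. Remainder: 12x⁴ − 54x³ + 54x² + 10x − 38.
Step 3: lead(12x⁴ − 54x³ + 54x² + 10x − 38) ÷ lead(D) = 12x⁴ ÷ 2x = 6x³. Subtract (6x³)·D = 12x⁴ − 36x³. Remainder: −18x³ + 54x² + 10x − 38.
Step 4: lead(−18x³ + 54x² + 10x − 38) ÷ lead(D) = −18x³ ÷ 2x = −9x². Subtract (−9x²)·D = −18x³ + 54x². Remainder: 10x − 38.
Step 5: lead(10x − 38) ÷ lead(D) = 10x ÷ 2x = 5. Subtract (5)·D = 10x − 30. Remainder: −8.

R(x) = −8, so D(x) is not a factor of P(x). no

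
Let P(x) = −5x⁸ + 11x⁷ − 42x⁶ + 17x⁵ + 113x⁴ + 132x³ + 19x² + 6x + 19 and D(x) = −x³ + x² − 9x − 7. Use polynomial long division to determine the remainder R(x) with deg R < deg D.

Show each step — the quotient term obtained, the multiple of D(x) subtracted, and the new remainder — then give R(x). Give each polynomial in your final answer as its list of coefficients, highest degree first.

R = [-2]

Step 1: lead(−5x⁸ + 11x⁷ − 42x⁶ + 17x⁵ + 113x⁴ + 132x³ + 19x² + 6x + 19) ÷ lead(D) = −5x⁸ ÷ −x³ = 5x⁵. Subtract (5x⁵)·D = −5x⁸ + 5x⁷ − 45x⁶ − 35x⁵. Remainder: 6x⁷ + 3x⁶ + 52x⁵ + 113x⁴ + 132x³ + 19x² + 6x + 19.
Step 2: lead(6x⁷ + 3x⁶ + 52x⁵ + 113x⁴ + 132x³ + 19x² + 6x + 19) ÷ lead(D) = 6x⁷ ÷ −x³ = −6x⁴. Subtract (−6x⁴)·D = 6x⁷ − 6x⁶ + 54x⁵ + 42x⁴. Remainder: 9x⁶ − 2x⁵ + 71x⁴ + 132x³ + 19x² + 6x + 19.
Step 3: lead(9x⁶ − 2x⁵ + 71x⁴ + 132x³ + 19x² + 6x + 19) ÷ lead(D) = 9x⁶ ÷ −x³ = −9x³. Subtract (−9x³)·D = 9x⁶ − 9x⁵ + 81x⁴ + 63x³. Remainder: 7x⁵ − 10x⁴ + 69x³ + 19x² + 6x + 19.
Step 4: lead(7x⁵ − 10x⁴ + 69x³ + 19x² + 6x + 19) ÷ lead(D) = 7x⁵ ÷ −x³ = −7x². Subtract (−7x²)·D = 7x⁵ − 7x⁴ + 63x³ + 49x². Remainder: −3x⁴ + 6x³ − 30x² + 6x + 19.
Step 5: lead(−3x⁴ + 6x³ − 30x² + 6x + 19) ÷ lead(D) = −3x⁴ ÷ −x³ = 3x. Subtract (3x)·D = −3x⁴ + 3x³ − 27x² − 21x. Remainder: 3x³ − 3x² + 27x + 19.
Step 6: lead(3x³ − 3x² + 27x + 19) ÷ lead(D) = 3x³ ÷ −x³ = −3. Subtract (−3)·D = 3x³ − 3x² + 27x + 21. Remainder: −2.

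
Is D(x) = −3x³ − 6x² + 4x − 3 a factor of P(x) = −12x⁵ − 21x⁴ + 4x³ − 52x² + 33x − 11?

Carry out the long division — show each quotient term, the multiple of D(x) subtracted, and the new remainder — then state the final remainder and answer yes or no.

Step 1: lead(−12x⁵ − 21x⁴ + 4x³ − 52x² + 33x − 11) ÷ lead(D) = −12x⁵ ÷ −3x³ = 4x². Subtract (4x²)·D = −12x⁵ − 24x⁴ + 16x³ − 12x². Remainder: 3x⁴ − 12x³ − 40x² + 33x − 11.
Step 2: lead(3x⁴ − 12x³ − 40x² + 33x − 11) ÷ lead(D) = 3x⁴ ÷ −3x³ = −x. Subtract (−x)·D = 3x⁴ + 6x³ − 4x² + 3x. Remainder: −18x³ − 36x² + 30x − 11.
Step 3: lead(−18x³ − 36x² + 30x − 11) ÷ lead(D) = −18x³ ÷ −3x³ = 6. Subtract (6)·D = −18x³ − 36x² + 24x − 18. Remainder: 6x + 7.

R(x) = 6x + 7, so D(x) is not a factor of P(x). no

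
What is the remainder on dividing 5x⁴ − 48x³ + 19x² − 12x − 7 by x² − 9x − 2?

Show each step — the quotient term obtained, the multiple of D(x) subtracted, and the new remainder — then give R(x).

R(x) = −3

Step 1: lead(5x⁴ − 48x³ + 19x² − 12x − 7) ÷ lead(D) = 5x⁴ ÷ x² = 5x². Subtract (5x²)·D = 5x⁴ − 45x³ − 10x². Remainder: −3x³ + 29x² − 12x − 7.
Step 2: lead(−3x³ + 29x² − 12x − 7) ÷ lead(D) = −3x³ ÷ x² = −3x. Subtract (−3x)·D = −3x³ + 27x² + 6x. Remainder: 2x² − 18x − 7.
Step 3: lead(2x² − 18x − 7) ÷ lead(D) = 2x² ÷ x² = 2. Subtract (2)·D = 2x² − 18x − 4. Remainder: −3.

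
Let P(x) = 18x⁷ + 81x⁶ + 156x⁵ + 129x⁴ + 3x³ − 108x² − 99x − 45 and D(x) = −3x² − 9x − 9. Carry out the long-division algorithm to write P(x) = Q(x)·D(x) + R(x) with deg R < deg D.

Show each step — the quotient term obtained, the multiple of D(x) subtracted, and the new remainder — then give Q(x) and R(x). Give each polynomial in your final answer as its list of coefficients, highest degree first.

Q = [-6, -9, -7, 5, 5, 6]; R = [9]

Step 1: lead(18x⁷ + 81x⁶ + 156x⁵ + 129x⁴ + 3x³ − 108x² − 99x − 45) ÷ lead(D) = 18x⁷ ÷ −3x² = −6x⁵. Subtract (−6x⁵)·D = 18x⁷ + 54x⁶ + 54x⁵. Remainder: 27x⁶ + 102x⁵ + 129x⁴ + 3x³ − 108x² − 99x − 45.
Step 2: lead(27x⁶ + 102x⁵ + 129x⁴ + 3x³ − 108x² − 99x − 45) ÷ lead(D) = 27x⁶ ÷ −3x² = −9x⁴. Subtract (−9x⁴)·D = 27x⁶ + 81x⁵ + 81x⁴. Remainder: 21x⁵ + 48x⁴ + 3x³ − 108x² − 99x − 45.
Step 3: lead(21x⁵ + 48x⁴ + 3x³ − 108x² − 99x − 45) ÷ lead(D) = 21x⁵ ÷ −3x² = −7x³. Subtract (−7x³)·D = 21x⁵ + 63x⁴ + 63x³. Remainder: −15x⁴ − 60x³ − 108x² − 99x − 45.
Step 4: lead(−15x⁴ − 60x³ − 108x² − 99x − 45) ÷ lead(D) = −15x⁴ ÷ −3x² = 5x². Subtract (5x²)·D = −15x⁴ − 45x³ − 45x². Remainder: −15x³ − 63x² − 99x − 45.
Step 5: lead(−15x³ − 63x² − 99x − 45) ÷ lead(D) = −15x³ ÷ −3x² = 5x. Subtract (5x)·D = −15x³ − 45x² − 45x. Remainder: −18x² − 54x − 45.
Step 6: lead(−18x² − 54x − 45) ÷ lead(D) = −18x² ÷ −3x² = 6. Subtract (6)·D = −18x² − 54x − 54. Remainder: 9.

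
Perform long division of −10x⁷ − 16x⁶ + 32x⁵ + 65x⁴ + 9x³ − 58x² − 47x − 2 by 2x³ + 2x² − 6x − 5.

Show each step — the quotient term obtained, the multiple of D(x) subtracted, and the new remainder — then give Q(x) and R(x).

Q(x) = −5x⁴ − 3x³ + 4x² + 7x + 2; R(x) = 8

Step 1: lead(−10x⁷ − 16x⁶ + 32x⁵ + 65x⁴ + 9x³ − 58x² − 47x − 2) ÷ lead(D) = −10x⁷ ÷ 2x³ = −5x⁴. Subtract (−5x⁴)·D = −10x⁷ − 10x⁶ + 30x⁵ + 25x⁴. Remainder: −6x⁶ + 2x⁵ + 40x⁴ + 9x³ − 58x² − 47x − 2.
Step 2: lead(−6x⁶ + 2x⁵ + 40x⁴ + 9x³ − 58x² − 47x − 2) ÷ lead(D) = −6x⁶ ÷ 2x³ = −3x³. Subtract (−3x³)·D = −6x⁶ − 6x⁵ + 18x⁴ + 15x³. Remainder: 8x⁵ + 22x⁴ − 6x³ − 58x² − 47x − 2.
Step 3: lead(8x⁵ + 22x⁴ − 6x³ − 58x² − 47x − 2) ÷ lead(D) = 8x⁵ ÷ 2x³ = 4x². Subtract (4x²)·D = 8x⁵ + 8x⁴ − 24x³ − 20x². Remainder: 14x⁴ + 18x³ − 38x² − 47x − 2.
Step 4: lead(14x⁴ + 18x³ − 38x² − 47x − 2) ÷ lead(D) = 14x⁴ ÷ 2x³ = 7x. Subtract (7x)·D = 14x⁴ + 14x³ − 42x² − 35x. Remainder: 4x³ + 4x² − 12x − 2.
Step 5: lead(4x³ + 4x² − 12x − 2) ÷ lead(D) = 4x³ ÷ 2x³ = 2. Subtract (2)·D = 4x³ + 4x² − 12x − 10. Remainder: 8.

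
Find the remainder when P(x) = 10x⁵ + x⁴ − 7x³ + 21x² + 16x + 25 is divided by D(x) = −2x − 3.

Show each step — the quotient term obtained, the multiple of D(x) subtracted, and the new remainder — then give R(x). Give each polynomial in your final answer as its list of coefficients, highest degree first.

R = [1]

Step 1: lead(10x⁵ + x⁴ − 7x³ + 21x² + 16x + 25) ÷ lead(D) = 10x⁵ ÷ −2x = −5x⁴. Subtract (−5x⁴)·D = 10x⁵ + 15x⁴. Remainder: −14x⁴ − 7x³ + 21x² + 16x + 25.
Step 2: lead(−14x⁴ − 7x³ + 21x² + 16x + 25) ÷ lead(D) = −14x⁴ ÷ −2x = 7x³. Subtract (7x³)·D = −14x⁴ − 21x³. Remainder: 14x³ + 21x² + 16x + 25.
Step 3: lead(14x³ + 21x² + 16x + 25) ÷ lead(D) = 14x³ ÷ −2x = −7x². Subtract (−7x²)·D = 14x³ + 21x². Remainder: 16x + 25.
Step 4: lead(16x + 25) ÷ lead(D) = 16x ÷ −2x = −8. Subtract (−8)·D = 16x + 24. Remainder: 1.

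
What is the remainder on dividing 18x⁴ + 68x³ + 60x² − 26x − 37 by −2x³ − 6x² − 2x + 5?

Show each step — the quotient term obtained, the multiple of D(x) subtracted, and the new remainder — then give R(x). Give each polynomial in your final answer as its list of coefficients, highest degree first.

R = [5, -2]

Step 1: lead(18x⁴ + 68x³ + 60x² − 26x − 37) ÷ lead(D) = 18x⁴ ÷ −2x³ = −9x. Subtract (−9x)·D = 18x⁴ + 54x³ + 18x² − 45x. Remainder: 14x³ + 42x² + 19x − 37.
Step 2: lead(14x³ + 42x² + 19x − 37) ÷ lead(D) = 14x³ ÷ −2x³ = −7. Subtract (−7)·D = 14x³ + 42x² + 14x − 35. Remainder: 5x − 2.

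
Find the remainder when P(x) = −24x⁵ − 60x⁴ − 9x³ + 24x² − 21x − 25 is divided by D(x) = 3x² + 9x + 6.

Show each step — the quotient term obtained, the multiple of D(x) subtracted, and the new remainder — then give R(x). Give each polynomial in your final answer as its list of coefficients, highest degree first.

Step 1: lead(−24x⁵ − 60x⁴ − 9x³ + 24x² − 21x − 25) ÷ lead(D) = −24x⁵ ÷ 3x² = −8x³. Subtract (−8x³)·D = −24x⁵ − 72x⁴ − 48x³. Remainder: 12x⁴ + 39x³ + 24x² − 21x − 25.
Step 2: lead(12x⁴ + 39x³ + 24x² − 21x − 25) ÷ lead(D) = 12x⁴ ÷ 3x² = 4x². Subtract (4x²)·D = 12x⁴ + 36x³ + 24x². Remainder: 3x³ − 21x − 25.
Step 3: lead(3x³ − 21x − 25) ÷ lead(D) = 3x³ ÷ 3x² = x. Subtract (x)·D = 3x³ + 9x² + 6x. Remainder: −9x² − 27x − 25.
Step 4: lead(−9x² − 27x − 25) ÷ lead(D) = −9x² ÷ 3x² = −3. Subtract (−3)·D = −9x² − 27x − 18. Remainder: −7.

R = [-7]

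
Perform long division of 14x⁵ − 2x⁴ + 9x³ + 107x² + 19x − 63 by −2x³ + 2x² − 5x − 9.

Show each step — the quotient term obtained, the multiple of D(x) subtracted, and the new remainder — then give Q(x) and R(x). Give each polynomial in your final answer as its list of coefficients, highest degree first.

Q = [-7, -6, 7]; R = [0]

Step 1: lead(14x⁵ − 2x⁴ + 9x³ + 107x² + 19x − 63) ÷ lead(D) = 14x⁵ ÷ −2x³ = −7x². Subtract (−7x²)·D = 14x⁵ − 14x⁴ + 35x³ + 63x². Remainder: 12x⁴ − 26x³ + 44x² + 19x − 63.
Step 2: lead(12x⁴ − 26x³ + 44x² + 19x − 63) ÷ lead(D) = 12x⁴ ÷ −2x³ = −6x. Subtract (−6x)·D = 12x⁴ − 12x³ + 30x² + 54x. Remainder: −14x³ + 14x² − 35x − 63.
Step 3: lead(−14x³ + 14x² − 35x − 63) ÷ lead(D) = −14x³ ÷ −2x³ = 7. Subtract (7)·D = −14x³ + 14x² − 35x − 63. Remainder: 0.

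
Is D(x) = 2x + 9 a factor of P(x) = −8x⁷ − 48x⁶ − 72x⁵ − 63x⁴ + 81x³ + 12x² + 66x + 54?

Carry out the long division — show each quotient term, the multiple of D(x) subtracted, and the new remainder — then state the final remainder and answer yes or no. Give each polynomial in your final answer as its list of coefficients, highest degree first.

Step 1: lead(−8x⁷ − 48x⁶ − 72x⁵ − 63x⁴ + 81x³ + 12x² + 66x + 54) ÷ lead(D) = −8x⁷ ÷ 2x = −4x⁶. Subtract (−4x⁶)·D = −8x⁷ − 36x⁶. Remainder: −12x⁶ − 72x⁵ − 63x⁴ + 81x³ + 12x² + 66x + 54.
Step 2: lead(−12x⁶ − 72x⁵ − 63x⁴ + 81x³ + 12x² + 66x + 54) ÷ lead(D) = −12x⁶ ÷ 2x = −6x⁵. Subtract (−6x⁵)·D = −12x⁶ − 54x⁵. Remainder: −18x⁵ − 63x⁴ + 81x³ + 12x² + 66x + 54.
Step 3: lead(−18x⁵ − 63x⁴ + 81x³ + 12x² + 66x + 54) ÷ lead(D) = −18x⁵ ÷ 2x = −9x⁴. Subtract (−9x⁴)·D = −18x⁵ − 81x⁴. Remainder: 18x⁴ + 81x³ + 12x² + 66x + 54.
Step 4: lead(18x⁴ + 81x³ + 12x² + 66x + 54) ÷ lead(D) = 18x⁴ ÷ 2x = 9x³. Subtract (9x³)·D = 18x⁴ + 81x³. Remainder: 12x² + 66x + 54.
Step 5: lead(12x² + 66x + 54) ÷ lead(D) = 12x² ÷ 2x = 6x. Subtract (6x)·D = 12x² + 54x. Remainder: 12x + 54.
Step 6: lead(12x + 54) ÷ lead(D) = 12x ÷ 2x = 6. Subtract (6)·D = 12x + 54. Remainder: 0.

R = [0], so D(x) is a factor of P(x). yes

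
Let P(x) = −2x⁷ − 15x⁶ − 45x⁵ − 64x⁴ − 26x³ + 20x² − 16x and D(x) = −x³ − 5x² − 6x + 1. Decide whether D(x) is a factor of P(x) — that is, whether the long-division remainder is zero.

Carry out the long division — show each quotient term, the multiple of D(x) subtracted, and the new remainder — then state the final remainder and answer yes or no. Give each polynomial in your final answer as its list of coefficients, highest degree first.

Step 1: lead(−2x⁷ − 15x⁶ − 45x⁵ − 64x⁴ − 26x³ + 20x² − 16x) ÷ lead(D) = −2x⁷ ÷ −x³ = 2x⁴. Subtract (2x⁴)·D = −2x⁷ − 10x⁶ − 12x⁵ + 2x⁴. Remainder: −5x⁶ − 33x⁵ − 66x⁴ − 26x³ + 20x² − 16x.
Step 2: lead(−5x⁶ − 33x⁵ − 66x⁴ − 26x³ + 20x² − 16x) ÷ lead(D) = −5x⁶ ÷ −x³ = 5x³. Subtract (5x³)·D = −5x⁶ − 25x⁵ − 30x⁴ + 5x³. Remainder: −8x⁵ − 36x⁴ − 31x³ + 20x² − 16x.
Step 3: lead(−8x⁵ − 36x⁴ − 31x³ + 20x² − 16x) ÷ lead(D) = −8x⁵ ÷ −x³ = 8x². Subtract (8x²)·D = −8x⁵ − 40x⁴ − 48x³ + 8x². Remainder: 4x⁴ + 17x³ + 12x² − 16x.
Step 4: lead(4x⁴ + 17x³ + 12x² − 16x) ÷ lead(D) = 4x⁴ ÷ −x³ = −4x. Subtract (−4x)·D = 4x⁴ + 20x³ + 24x² − 4x. Remainder: −3x³ − 12x² − 12x.
Step 5: lead(−3x³ − 12x² − 12x) ÷ lead(D) = −3x³ ÷ −x³ = 3. Subtract (3)·D = −3x³ − 15x² − 18x + 3. Remainder: 3x² + 6x − 3.

R = [3, 6, -3], so D(x) is not a factor of P(x). no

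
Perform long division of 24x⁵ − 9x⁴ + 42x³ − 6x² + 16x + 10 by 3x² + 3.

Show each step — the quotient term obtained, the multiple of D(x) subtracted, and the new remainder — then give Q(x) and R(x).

Step 1: lead(24x⁵ − 9x⁴ + 42x³ − 6x² + 16x + 10) ÷ lead(D) = 24x⁵ ÷ 3x² = 8x³. Subtract (8x³)·D = 24x⁵ + 24x³. Remainder: −9x⁴ + 18x³ − 6x² + 16x + 10.
Step 2: lead(−9x⁴ + 18x³ − 6x² + 16x + 10) ÷ lead(D) = −9x⁴ ÷ 3x² = −3x². Subtract (−3x²)·D = −9x⁴ − 9x². Remainder: 18x³ + 3x² + 16x + 10.
Step 3: lead(18x³ + 3x² + 16x + 10) ÷ lead(D) = 18x³ ÷ 3x² = 6x. Subtract (6x)·D = 18x³ + 18x. Remainder: 3x² − 2x + 10.
Step 4: lead(3x² − 2x + 10) ÷ lead(D) = 3x² ÷ 3x² = 1. Subtract (1)·D = 3x² + 3. Remainder: −2x + 7.

Q(x) = 8x³ − 3x² + 6x + 1; R(x) = −2x + 7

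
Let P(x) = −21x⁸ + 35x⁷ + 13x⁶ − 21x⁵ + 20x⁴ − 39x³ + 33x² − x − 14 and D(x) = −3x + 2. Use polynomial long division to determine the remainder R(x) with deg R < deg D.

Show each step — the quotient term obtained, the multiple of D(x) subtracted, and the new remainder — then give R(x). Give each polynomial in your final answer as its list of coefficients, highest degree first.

R = [-8]

Step 1: lead(−21x⁸ + 35x⁷ + 13x⁶ − 21x⁵ + 20x⁴ − 39x³ + 33x² − x − 14) ÷ lead(D) = −21x⁸ ÷ −3x = 7x⁷. Subtract (7x⁷)·D = −21x⁸ + 14x⁷. Remainder: 21x⁷ + 13x⁶ − 21x⁵ + 20x⁴ − 39x³ + 33x² − x − 14.
Step 2: lead(21x⁷ + 13x⁶ − 21x⁵ + 20x⁴ − 39x³ + 33x² − x − 14) ÷ lead(D) = 21x⁷ ÷ −3x = −7x⁶. Subtract (−7x⁶)·D = 21x⁷ − 14x⁶. Remainder: 27x⁶ − 21x⁵ + 20x⁴ − 39x³ + 33x² − x − 14.
Step 3: lead(27x⁶ − 21x⁵ + 20x⁴ − 39x³ + 33x² − x − 14) ÷ lead(D) = 27x⁶ ÷ −3x = −9x⁵. Subtract (−9x⁵)·D = 27x⁶ − 18x⁵. Remainder: −3x⁵ + 20x⁴ − 39x³ + 33x² − x − 14.
Step 4: lead(−3x⁵ + 20x⁴ − 39x³ + 33x² − x − 14) ÷ lead(D) = −3x⁵ ÷ −3x = x⁴. Subtract (x⁴)·D = −3x⁵ + 2x⁴. Remainder: 18x⁴ − 39x³ + 33x² − x − 14.
Step 5: lead(18x⁴ − 39x³ + 33x² − x − 14) ÷ lead(D) = 18x⁴ ÷ −3x = −6x³. Subtract (−6x³)·D = 18x⁴ − 12x³. Remainder: −27x³ + 33x² − x − 14.
Step 6: lead(−27x³ + 33x² − x − 14) ÷ lead(D) = −27x³ ÷ −3x = 9x². Subtract (9x²)·D = −27x³ + 18x². Remainder: 15x² − x − 14.
Step 7: lead(15x² − x − 14) ÷ lead(D) = 15x² ÷ −3x = −5x. Subtract (−5x)·D = 15x² − 10x. Remainder: 9x − 14.
Step 8: lead(9x − 14) ÷ lead(D) = 9x ÷ −3x = −3. Subtract (−3)·D = 9x − 6. Remainder: −8.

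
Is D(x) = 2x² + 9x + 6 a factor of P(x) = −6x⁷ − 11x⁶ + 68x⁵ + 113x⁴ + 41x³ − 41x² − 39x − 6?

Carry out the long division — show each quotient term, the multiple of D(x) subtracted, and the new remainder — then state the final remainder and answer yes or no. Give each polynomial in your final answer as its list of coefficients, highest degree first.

R = [0], so D(x) is a factor of P(x). yes

Step 1: lead(−6x⁷ − 11x⁶ + 68x⁵ + 113x⁴ + 41x³ − 41x² − 39x − 6) ÷ lead(D) = −6x⁷ ÷ 2x² = −3x⁵. Subtract (−3x⁵)·D = −6x⁷ − 27x⁶ − 18x⁵. Remainder: 16x⁶ + 86x⁵ + 113x⁴ + 41x³ − 41x² − 39x − 6.
Step 2: lead(16x⁶ + 86x⁵ + 113x⁴ + 41x³ − 41x² − 39x − 6) ÷ lead(D) = 16x⁶ ÷ 2x² = 8x⁴. Subtract (8x⁴)·D = 16x⁶ + 72x⁵ + 48x⁴. Remainder: 14x⁵ + 65x⁴ + 41x³ − 41x² − 39x − 6.
Step 3: lead(14x⁵ + 65x⁴ + 41x³ − 41x² − 39x − 6) ÷ lead(D) = 14x⁵ ÷ 2x² = 7x³. Subtract (7x³)·D = 14x⁵ + 63x⁴ + 42x³. Remainder: 2x⁴ − x³ − 41x² − 39x − 6.
Step 4: lead(2x⁴ − x³ − 41x² − 39x − 6) ÷ lead(D) = 2x⁴ ÷ 2x² = x². Subtract (x²)·D = 2x⁴ + 9x³ + 6x². Remainder: −10x³ − 47x² − 39x − 6.
Step 5: lead(−10x³ − 47x² − 39x − 6) ÷ lead(D) = −10x³ ÷ 2x² = −5x. Subtract (−5x)·D = −10x³ − 45x² − 30x. Remainder: −2x² − 9x − 6.
Step 6: lead(−2x² − 9x − 6) ÷ lead(D) = −2x² ÷ 2x² = −1. Subtract (−1)·D = −2x² − 9x − 6. Remainder: 0.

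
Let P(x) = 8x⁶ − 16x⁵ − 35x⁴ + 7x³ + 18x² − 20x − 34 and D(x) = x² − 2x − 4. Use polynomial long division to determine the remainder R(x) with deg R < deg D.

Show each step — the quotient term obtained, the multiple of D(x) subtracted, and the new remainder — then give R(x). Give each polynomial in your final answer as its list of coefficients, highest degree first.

Step 1: lead(8x⁶ − 16x⁵ − 35x⁴ + 7x³ + 18x² − 20x − 34) ÷ lead(D) = 8x⁶ ÷ x² = 8x⁴. Subtract (8x⁴)·D = 8x⁶ − 16x⁵ − 32x⁴. Remainder: −3x⁴ + 7x³ + 18x² − 20x − 34.
Step 2: lead(−3x⁴ + 7x³ + 18x² − 20x − 34) ÷ lead(D) = −3x⁴ ÷ x² = −3x². Subtract (−3x²)·D = −3x⁴ + 6x³ + 12x². Remainder: x³ + 6x² − 20x − 34.
Step 3: lead(x³ + 6x² − 20x − 34) ÷ lead(D) = x³ ÷ x² = x. Subtract (x)·D = x³ − 2x² − 4x. Remainder: 8x² − 16x − 34.
Step 4: lead(8x² − 16x − 34) ÷ lead(D) = 8x² ÷ x² = 8. Subtract (8)·D = 8x² − 16x − 32. Remainder: −2.

R = [-2]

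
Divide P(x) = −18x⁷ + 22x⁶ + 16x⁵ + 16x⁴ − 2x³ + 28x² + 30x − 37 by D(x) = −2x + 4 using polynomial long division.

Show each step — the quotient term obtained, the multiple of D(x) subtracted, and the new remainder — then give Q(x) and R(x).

Q(x) = 9x⁶ + 7x⁵ + 6x⁴ + 4x³ + 9x² + 4x − 7; R(x) = −9

Step 1: lead(−18x⁷ + 22x⁶ + 16x⁵ + 16x⁴ − 2x³ + 28x² + 30x − 37) ÷ lead(D) = −18x⁷ ÷ −2x = 9x⁶. Subtract (9x⁶)·D = −18x⁷ + 36x⁶. Remainder: −14x⁶ + 16x⁵ + 16x⁴ − 2x³ + 28x² + 30x − 37.
Step 2: lead(−14x⁶ + 16x⁵ + 16x⁴ − 2x³ + 28x² + 30x − 37) ÷ lead(D) = −14x⁶ ÷ −2x = 7x⁵. Subtract (7x⁵)·D = −14x⁶ + 28x⁵. Remainder: −12x⁵ + 16x⁴ − 2x³ + 28x² + 30x − 37.
Step 3: lead(−12x⁵ + 16x⁴ − 2x³ + 28x² + 30x − 37) ÷ lead(D) = −12x⁵ ÷ −2x = 6x⁴. Subtract (6x⁴)·D = −12x⁵ + 24x⁴. Remainder: −8x⁴ − 2x³ + 28x² + 30x − 37.
Step 4: lead(−8x⁴ − 2x³ + 28x² + 30x − 37) ÷ lead(D) = −8x⁴ ÷ −2x = 4x³. Subtract (4x³)·D = −8x⁴ + 16x³. Remainder: −18x³ + 28x² + 30x − 37.
Step 5: lead(−18x³ + 28x² + 30x − 37) ÷ lead(D) = −18x³ ÷ −2x = 9x². Subtract (9x²)·D = −18x³ + 36x². Remainder: −8x² + 30x − 37.
Step 6: lead(−8x² + 30x − 37) ÷ lead(D) = −8x² ÷ −2x = 4x. Subtract (4x)·D = −8x² + 16x. Remainder: 14x − 37.
Step 7: lead(14x − 37) ÷ lead(D) = 14x ÷ −2x = −7. Subtract (−7)·D = 14x − 28. Remainder: −9.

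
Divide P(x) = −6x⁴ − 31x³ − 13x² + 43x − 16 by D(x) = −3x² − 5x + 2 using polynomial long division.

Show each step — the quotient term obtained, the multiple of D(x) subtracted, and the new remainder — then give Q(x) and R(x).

Step 1: lead(−6x⁴ − 31x³ − 13x² + 43x − 16) ÷ lead(D) = −6x⁴ ÷ −3x² = 2x². Subtract (2x²)·D = −6x⁴ − 10x³ + 4x². Remainder: −21x³ − 17x² + 43x − 16.
Step 2: lead(−21x³ − 17x² + 43x − 16) ÷ lead(D) = −21x³ ÷ −3x² = 7x. Subtract (7x)·D = −21x³ − 35x² + 14x. Remainder: 18x² + 29x − 16.
Step 3: lead(18x² + 29x − 16) ÷ lead(D) = 18x² ÷ −3x² = −6. Subtract (−6)·D = 18x² + 30x − 12. Remainder: −x − 4.

Q(x) = 2x² + 7x − 6; R(x) = −x − 4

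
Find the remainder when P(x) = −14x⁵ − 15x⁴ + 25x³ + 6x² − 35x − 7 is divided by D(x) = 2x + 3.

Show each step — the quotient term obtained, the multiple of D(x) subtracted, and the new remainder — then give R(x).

R(x) = 5

Step 1: lead(−14x⁵ − 15x⁴ + 25x³ + 6x² − 35x − 7) ÷ lead(D) = −14x⁵ ÷ 2x = −7x⁴. Subtract (−7x⁴)·D = −14x⁵ − 21x⁴. Remainder: 6x⁴ + 25x³ + 6x² − 35x − 7.
Step 2: lead(6x⁴ + 25x³ + 6x² − 35x − 7) ÷ lead(D) = 6x⁴ ÷ 2x = 3x³. Subtract (3x³)·D = 6x⁴ + 9x³. Remainder: 16x³ + 6x² − 35x − 7.
Step 3: lead(16x³ + 6x² − 35x − 7) ÷ lead(D) = 16x³ ÷ 2x = 8x². Subtract (8x²)·D = 16x³ + 24x². Remainder: −18x² − 35x − 7.
Step 4: lead(−18x² − 35x − 7) ÷ lead(D) = −18x² ÷ 2x = −9x. Subtract (−9x)·D = −18x² − 27x. Remainder: −8x − 7.
Step 5: lead(−8x − 7) ÷ lead(D) = −8x ÷ 2x = −4. Subtract (−4)·D = −8x − 12. Remainder: 5.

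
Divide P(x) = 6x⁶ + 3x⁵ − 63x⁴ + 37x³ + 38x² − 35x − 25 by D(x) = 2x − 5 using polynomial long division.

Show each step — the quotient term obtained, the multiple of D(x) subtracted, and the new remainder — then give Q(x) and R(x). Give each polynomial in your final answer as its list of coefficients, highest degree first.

Q = [3, 9, -9, -4, 9, 5]; R = [0]

Step 1: lead(6x⁶ + 3x⁵ − 63x⁴ + 37x³ + 38x² − 35x − 25) ÷ lead(D) = 6x⁶ ÷ 2x = 3x⁵. Subtract (3x⁵)·D = 6x⁶ − 15x⁵. Remainder: 18x⁵ − 63x⁴ + 37x³ + 38x² − 35x − 25.
Step 2: lead(18x⁵ − 63x⁴ + 37x³ + 38x² − 35x − 25) ÷ lead(D) = 18x⁵ ÷ 2x = 9x⁴. Subtract (9x⁴)·D = 18x⁵ − 45x⁴. Remainder: −18x⁴ + 37x³ + 38x² − 35x − 25.
Step 3: lead(−18x⁴ + 37x³ + 38x² − 35x − 25) ÷ lead(D) = −18x⁴ ÷ 2x = −9x³. Subtract (−9x³)·D = −18x⁴ + 45x³. Remainder: −8x³ + 38x² − 35x − 25.
Step 4: lead(−8x³ + 38x² − 35x − 25) ÷ lead(D) = −8x³ ÷ 2x = −4x². Subtract (−4x²)·D = −8x³ + 20x². Remainder: 18x² − 35x − 25.
Step 5: lead(18x² − 35x − 25) ÷ lead(D) = 18x² ÷ 2x = 9x. Subtract (9x)·D = 18x² − 45x. Remainder: 10x − 25.
Step 6: lead(10x − 25) ÷ lead(D) = 10x ÷ 2x = 5. Subtract (5)·D = 10x − 25. Remainder: 0.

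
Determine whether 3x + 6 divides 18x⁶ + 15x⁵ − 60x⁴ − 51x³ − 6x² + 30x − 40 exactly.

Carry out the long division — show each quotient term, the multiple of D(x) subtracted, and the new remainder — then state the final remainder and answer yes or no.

R(x) = −4, so D(x) is not a factor of P(x). no

Step 1: lead(18x⁶ + 15x⁵ − 60x⁴ − 51x³ − 6x² + 30x − 40) ÷ lead(D) = 18x⁶ ÷ 3x = 6x⁵. Subtract (6x⁵)·D = 18x⁶ + 36x⁵. Remainder: −21x⁵ − 60x⁴ − 51x³ − 6x² + 30x − 40.
Step 2: lead(−21x⁵ − 60x⁴ − 51x³ − 6x² + 30x − 40) ÷ lead(D) = −21x⁵ ÷ 3x = −7x⁴. Subtract (−7x⁴)·D = −21x⁵ − 42x⁴. Remainder: −18x⁴ − 51x³ − 6x² + 30x − 40.
Step 3: lead(−18x⁴ − 51x³ − 6x² + 30x − 40) ÷ lead(D) = −18x⁴ ÷ 3x = −6x³. Subtract (−6x³)·D = −18x⁴ − 36x³. Remainder: −15x³ − 6x² + 30x − 40.
Step 4: lead(−15x³ − 6x² + 30x − 40) ÷ lead(D) = −15x³ ÷ 3x = −5x². Subtract (−5x²)·D = −15x³ − 30x². Remainder: 24x² + 30x − 40.
Step 5: lead(24x² + 30x − 40) ÷ lead(D) = 24x² ÷ 3x = 8x. Subtract (8x)·D = 24x² + 48x. Remainder: −18x − 40.
Step 6: lead(−18x − 40) ÷ lead(D) = −18x ÷ 3x = −6. Subtract (−6)·D = −18x − 36. Remainder: −4.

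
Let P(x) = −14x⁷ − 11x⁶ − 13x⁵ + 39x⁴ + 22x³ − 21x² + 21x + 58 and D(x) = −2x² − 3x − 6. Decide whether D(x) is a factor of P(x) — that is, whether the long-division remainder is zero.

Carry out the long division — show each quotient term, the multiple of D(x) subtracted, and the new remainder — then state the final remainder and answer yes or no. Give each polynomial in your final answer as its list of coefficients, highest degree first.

Step 1: lead(−14x⁷ − 11x⁶ − 13x⁵ + 39x⁴ + 22x³ − 21x² + 21x + 58) ÷ lead(D) = −14x⁷ ÷ −2x² = 7x⁵. Subtract (7x⁵)·D = −14x⁷ − 21x⁶ − 42x⁵. Remainder: 10x⁶ + 29x⁵ + 39x⁴ + 22x³ − 21x² + 21x + 58.
Step 2: lead(10x⁶ + 29x⁵ + 39x⁴ + 22x³ − 21x² + 21x + 58) ÷ lead(D) = 10x⁶ ÷ −2x² = −5x⁴. Subtract (−5x⁴)·D = 10x⁶ + 15x⁵ + 30x⁴. Remainder: 14x⁵ + 9x⁴ + 22x³ − 21x² + 21x + 58.
Step 3: lead(14x⁵ + 9x⁴ + 22x³ − 21x² + 21x + 58) ÷ lead(D) = 14x⁵ ÷ −2x² = −7x³. Subtract (−7x³)·D = 14x⁵ + 21x⁴ + 42x³. Remainder: −12x⁴ − 20x³ − 21x² + 21x + 58.
Step 4: lead(−12x⁴ − 20x³ − 21x² + 21x + 58) ÷ lead(D) = −12x⁴ ÷ −2x² = 6x². Subtract (6x²)·D = −12x⁴ − 18x³ − 36x². Remainder: −2x³ + 15x² + 21x + 58.
Step 5: lead(−2x³ + 15x² + 21x + 58) ÷ lead(D) = −2x³ ÷ −2x² = x. Subtract (x)·D = −2x³ − 3x² − 6x. Remainder: 18x² + 27x + 58.
Step 6: lead(18x² + 27x + 58) ÷ lead(D) = 18x² ÷ −2x² = −9. Subtract (−9)·D = 18x² + 27x + 54. Remainder: 4.

R = [4], so D(x) is not a factor of P(x). no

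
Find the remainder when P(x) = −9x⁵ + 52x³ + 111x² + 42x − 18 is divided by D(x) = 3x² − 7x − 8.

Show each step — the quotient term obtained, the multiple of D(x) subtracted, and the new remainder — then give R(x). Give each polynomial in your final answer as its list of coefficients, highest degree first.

R = [-2]

Step 1: lead(−9x⁵ + 52x³ + 111x² + 42x − 18) ÷ lead(D) = −9x⁵ ÷ 3x² = −3x³. Subtract (−3x³)·D = −9x⁵ + 21x⁴ + 24x³. Remainder: −21x⁴ + 28x³ + 111x² + 42x − 18.
Step 2: lead(−21x⁴ + 28x³ + 111x² + 42x − 18) ÷ lead(D) = −21x⁴ ÷ 3x² = −7x². Subtract (−7x²)·D = −21x⁴ + 49x³ + 56x². Remainder: −21x³ + 55x² + 42x − 18.
Step 3: lead(−21x³ + 55x² + 42x − 18) ÷ lead(D) = −21x³ ÷ 3x² = −7x. Subtract (−7x)·D = −21x³ + 49x² + 56x. Remainder: 6x² − 14x − 18.
Step 4: lead(6x² − 14x − 18) ÷ lead(D) = 6x² ÷ 3x² = 2. Subtract (2)·D = 6x² − 14x − 16. Remainder: −2.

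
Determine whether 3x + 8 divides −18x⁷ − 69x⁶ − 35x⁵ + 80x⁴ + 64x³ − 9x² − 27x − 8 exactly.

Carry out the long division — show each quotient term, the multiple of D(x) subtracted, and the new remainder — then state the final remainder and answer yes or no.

R(x) = 0, so D(x) is a factor of P(x). yes

Step 1: lead(−18x⁷ − 69x⁶ − 35x⁵ + 80x⁴ + 64x³ − 9x² − 27x − 8) ÷ lead(D) = −18x⁷ ÷ 3x = −6x⁶. Subtract (−6x⁶)·D = −18x⁷ − 48x⁶. Remainder: −21x⁶ − 35x⁵ + 80x⁴ + 64x³ − 9x² − 27x − 8.
Step 2: lead(−21x⁶ − 35x⁵ + 80x⁴ + 64x³ − 9x² − 27x − 8) ÷ lead(D) = −21x⁶ ÷ 3x = −7x⁵. Subtract (−7x⁵)·D = −21x⁶ − 56x⁵. Remainder: 21x⁵ + 80x⁴ + 64x³ − 9x² − 27x − 8.
Step 3: lead(21x⁵ + 80x⁴ + 64x³ − 9x² − 27x − 8) ÷ lead(D) = 21x⁵ ÷ 3x = 7x⁴. Subtract (7x⁴)·D = 21x⁵ + 56x⁴. Remainder: 24x⁴ + 64x³ − 9x² − 27x − 8.
Step 4: lead(24x⁴ + 64x³ − 9x² − 27x − 8) ÷ lead(D) = 24x⁴ ÷ 3x = 8x³. Subtract (8x³)·D = 24x⁴ + 64x³. Remainder: −9x² − 27x − 8.
Step 5: lead(−9x² − 27x − 8) ÷ lead(D) = −9x² ÷ 3x = −3x. Subtract (−3x)·D = −9x² − 24x. Remainder: −3x − 8.
Step 6: lead(−3x − 8) ÷ lead(D) = −3x ÷ 3x = −1. Subtract (−1)·D = −3x − 8. Remainder: 0.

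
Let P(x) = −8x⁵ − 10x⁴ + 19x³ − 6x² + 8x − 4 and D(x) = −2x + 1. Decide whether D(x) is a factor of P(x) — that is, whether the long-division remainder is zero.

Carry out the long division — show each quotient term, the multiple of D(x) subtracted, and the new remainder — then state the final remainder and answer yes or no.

Step 1: lead(−8x⁵ − 10x⁴ + 19x³ − 6x² + 8x − 4) ÷ lead(D) = −8x⁵ ÷ −2x = 4x⁴. Subtract (4x⁴)·D = −8x⁵ + 4x⁴. Remainder: −14x⁴ + 19x³ − 6x² + 8x − 4.
Step 2: lead(−14x⁴ + 19x³ − 6x² + 8x − 4) ÷ lead(D) = −14x⁴ ÷ −2x = 7x³. Subtract (7x³)·D = −14x⁴ + 7x³. Remainder: 12x³ − 6x² + 8x − 4.
Step 3: lead(12x³ − 6x² + 8x − 4) ÷ lead(D) = 12x³ ÷ −2x = −6x². Subtract (−6x²)·D = 12x³ − 6x². Remainder: 8x − 4.
Step 4: lead(8x − 4) ÷ lead(D) = 8x ÷ −2x = −4. Subtract (−4)·D = 8x − 4. Remainder: 0.

R(x) = 0, so D(x) is a factor of P(x). yes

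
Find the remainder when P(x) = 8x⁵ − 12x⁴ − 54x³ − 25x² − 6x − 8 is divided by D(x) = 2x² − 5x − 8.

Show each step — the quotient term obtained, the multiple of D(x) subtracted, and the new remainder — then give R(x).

Step 1: lead(8x⁵ − 12x⁴ − 54x³ − 25x² − 6x − 8) ÷ lead(D) = 8x⁵ ÷ 2x² = 4x³. Subtract (4x³)·D = 8x⁵ − 20x⁴ − 32x³. Remainder: 8x⁴ − 22x³ − 25x² − 6x − 8.
Step 2: lead(8x⁴ − 22x³ − 25x² − 6x − 8) ÷ lead(D) = 8x⁴ ÷ 2x² = 4x². Subtract (4x²)·D = 8x⁴ − 20x³ − 32x². Remainder: −2x³ + 7x² − 6x − 8.
Step 3: lead(−2x³ + 7x² − 6x − 8) ÷ lead(D) = −2x³ ÷ 2x² = −x. Subtract (−x)·D = −2x³ + 5x² + 8x. Remainder: 2x² − 14x − 8.
Step 4: lead(2x² − 14x − 8) ÷ lead(D) = 2x² ÷ 2x² = 1. Subtract (1)·D = 2x² − 5x − 8. Remainder: −9x.

R(x) = −9x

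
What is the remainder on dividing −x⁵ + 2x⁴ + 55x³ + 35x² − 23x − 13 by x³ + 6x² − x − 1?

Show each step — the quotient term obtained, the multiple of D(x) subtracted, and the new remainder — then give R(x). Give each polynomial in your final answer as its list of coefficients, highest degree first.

Step 1: lead(−x⁵ + 2x⁴ + 55x³ + 35x² − 23x − 13) ÷ lead(D) = −x⁵ ÷ x³ = −x². Subtract (−x²)·D = −x⁵ − 6x⁴ + x³ + x². Remainder: 8x⁴ + 54x³ + 34x² − 23x − 13.
Step 2: lead(8x⁴ + 54x³ + 34x² − 23x − 13) ÷ lead(D) = 8x⁴ ÷ x³ = 8x. Subtract (8x)·D = 8x⁴ + 48x³ − 8x² − 8x. Remainder: 6x³ + 42x² − 15x − 13.
Step 3: lead(6x³ + 42x² − 15x − 13) ÷ lead(D) = 6x³ ÷ x³ = 6. Subtract (6)·D = 6x³ + 36x² − 6x − 6. Remainder: 6x² − 9x − 7.

R = [6, -9, -7]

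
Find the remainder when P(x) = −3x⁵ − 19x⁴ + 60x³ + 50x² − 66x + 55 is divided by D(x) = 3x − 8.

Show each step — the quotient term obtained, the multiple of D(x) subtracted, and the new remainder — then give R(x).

Step 1: lead(−3x⁵ − 19x⁴ + 60x³ + 50x² − 66x + 55) ÷ lead(D) = −3x⁵ ÷ 3x = −x⁴. Subtract (−x⁴)·D = −3x⁵ + 8x⁴. Remainder: −27x⁴ + 60x³ + 50x² − 66x + 55.
Step 2: lead(−27x⁴ + 60x³ + 50x² − 66x + 55) ÷ lead(D) = −27x⁴ ÷ 3x = −9x³. Subtract (−9x³)·D = −27x⁴ + 72x³. Remainder: −12x³ + 50x² − 66x + 55.
Step 3: lead(−12x³ + 50x² − 66x + 55) ÷ lead(D) = −12x³ ÷ 3x = −4x². Subtract (−4x²)·D = −12x³ + 32x². Remainder: 18x² − 66x + 55.
Step 4: lead(18x² − 66x + 55) ÷ lead(D) = 18x² ÷ 3x = 6x. Subtract (6x)·D = 18x² − 48x. Remainder: −18x + 55.
Step 5: lead(−18x + 55) ÷ lead(D) = −18x ÷ 3x = −6. Subtract (−6)·D = −18x + 48. Remainder: 7.

R(x) = 7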